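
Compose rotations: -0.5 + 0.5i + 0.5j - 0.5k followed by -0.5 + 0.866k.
0.683 - 0.683i + 0.183j - 0.183k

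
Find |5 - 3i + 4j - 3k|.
√59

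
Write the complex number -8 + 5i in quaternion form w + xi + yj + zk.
-8 + 5i + 0j + 0k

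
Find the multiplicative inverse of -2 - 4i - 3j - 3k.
-0.0526 + 0.1053i + 0.0789j + 0.0789k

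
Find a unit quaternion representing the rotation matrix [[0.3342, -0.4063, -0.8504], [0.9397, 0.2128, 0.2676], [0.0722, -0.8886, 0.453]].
0.7071 - 0.4088i - 0.3262j + 0.4759k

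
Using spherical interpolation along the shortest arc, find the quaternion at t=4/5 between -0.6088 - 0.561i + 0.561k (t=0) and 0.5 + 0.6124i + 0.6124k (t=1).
-0.6038 - 0.6912i - 0.3971k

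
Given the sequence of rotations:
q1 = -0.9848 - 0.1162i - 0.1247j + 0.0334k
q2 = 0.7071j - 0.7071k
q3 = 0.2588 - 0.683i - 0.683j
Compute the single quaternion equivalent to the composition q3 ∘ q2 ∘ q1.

q2 · q1 = 0.1118 - 0.0646i - 0.6142j + 0.7785k
q3 · q2 · q1 = -0.4347 - 0.6248i + 0.2964j + 0.5769k
-0.4347 - 0.6248i + 0.2964j + 0.5769k


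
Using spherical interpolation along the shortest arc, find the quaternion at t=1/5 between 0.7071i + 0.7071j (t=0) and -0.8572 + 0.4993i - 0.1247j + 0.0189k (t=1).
-0.229 + 0.7666i + 0.5999j + 0.005k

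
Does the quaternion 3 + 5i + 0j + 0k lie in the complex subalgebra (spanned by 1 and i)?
Yes. The quaternion 3 + 5i has j- and k-coefficients y = z = 0, so it lies in the complex subalgebra spanned by 1 and i.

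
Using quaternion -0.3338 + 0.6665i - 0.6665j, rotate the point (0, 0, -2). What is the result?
(-0.89, -0.89, 1.554)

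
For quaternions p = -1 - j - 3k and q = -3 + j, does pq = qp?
No: pq = 4 + 3i + 2j + 9k ≠ 4 - 3i + 2j + 9k = qp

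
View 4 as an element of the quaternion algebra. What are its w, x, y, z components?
4 + 0i + 0j + 0k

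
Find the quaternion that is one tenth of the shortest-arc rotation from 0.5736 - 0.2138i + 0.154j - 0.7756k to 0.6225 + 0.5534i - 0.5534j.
0.6442 - 0.1279i + 0.07j - 0.7508k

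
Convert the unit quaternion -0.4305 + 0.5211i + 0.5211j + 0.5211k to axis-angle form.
axis = (√3/3, √3/3, √3/3), θ = 231°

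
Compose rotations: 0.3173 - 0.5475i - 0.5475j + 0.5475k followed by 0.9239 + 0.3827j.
0.5027 - 0.2963i - 0.3844j + 0.7154k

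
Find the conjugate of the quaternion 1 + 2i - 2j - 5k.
1 - 2i + 2j + 5k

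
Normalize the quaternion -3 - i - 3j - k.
-0.6708 - 0.2236i - 0.6708j - 0.2236k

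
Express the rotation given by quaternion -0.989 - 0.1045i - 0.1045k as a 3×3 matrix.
[[0.9782, -0.2067, 0.0218], [0.2067, 0.9563, -0.2067], [0.0218, 0.2067, 0.9782]]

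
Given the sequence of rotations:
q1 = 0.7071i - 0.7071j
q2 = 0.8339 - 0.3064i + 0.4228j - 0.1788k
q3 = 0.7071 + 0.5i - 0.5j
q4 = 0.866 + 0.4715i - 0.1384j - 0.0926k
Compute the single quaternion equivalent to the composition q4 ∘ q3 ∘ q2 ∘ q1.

q2 · q1 = 0.5156 + 0.4632i - 0.7161j - 0.0823k
q3 · q2 · q1 = -0.2251 + 0.6265i - 0.723j - 0.1846k
q4 · q3 · q2 · q1 = -0.6075 + 0.395i - 0.5659j - 0.3932k
-0.6075 + 0.395i - 0.5659j - 0.3932k


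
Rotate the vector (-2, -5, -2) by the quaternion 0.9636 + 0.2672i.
(-2, -3.256, -4.289)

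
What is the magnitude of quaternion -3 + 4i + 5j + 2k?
√54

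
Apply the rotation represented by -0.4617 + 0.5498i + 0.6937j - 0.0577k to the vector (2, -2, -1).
(-0.653, 0.427, 2.897)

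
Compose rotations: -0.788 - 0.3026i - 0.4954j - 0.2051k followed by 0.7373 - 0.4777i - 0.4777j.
-0.9622 + 0.2513i - 0.0868j - 0.0591k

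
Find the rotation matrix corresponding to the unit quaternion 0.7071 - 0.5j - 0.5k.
[[0, 0.7071, -0.7071], [-0.7071, 0.5, 0.5], [0.7071, 0.5, 0.5]]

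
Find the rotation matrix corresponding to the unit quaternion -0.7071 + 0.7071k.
[[0, 1, 0], [-1, 0, 0], [0, 0, 1]]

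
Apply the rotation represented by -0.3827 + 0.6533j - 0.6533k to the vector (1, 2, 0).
(-1.707, 0.793, -1.207)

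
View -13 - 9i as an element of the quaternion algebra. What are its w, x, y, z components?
-13 - 9i + 0j + 0k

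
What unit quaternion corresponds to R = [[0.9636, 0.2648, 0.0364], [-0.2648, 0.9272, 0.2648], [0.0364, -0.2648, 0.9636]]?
0.9816 - 0.1349i - 0.1349k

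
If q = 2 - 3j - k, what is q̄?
2 + 3j + k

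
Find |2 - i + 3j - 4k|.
√30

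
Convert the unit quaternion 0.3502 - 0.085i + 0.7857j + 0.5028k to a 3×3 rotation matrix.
[[-0.7403, -0.4857, 0.4648], [0.2186, 0.4799, 0.8496], [-0.6358, 0.7306, -0.2491]]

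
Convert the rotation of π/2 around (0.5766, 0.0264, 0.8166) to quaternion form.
0.7071 + 0.4077i + 0.0187j + 0.5774k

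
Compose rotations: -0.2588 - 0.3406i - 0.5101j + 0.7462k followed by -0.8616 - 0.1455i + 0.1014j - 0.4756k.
0.58 + 0.1642i + 0.6838j - 0.4111k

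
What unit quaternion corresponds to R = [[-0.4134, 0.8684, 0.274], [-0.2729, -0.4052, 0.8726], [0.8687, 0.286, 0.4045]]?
-0.3827 + 0.3832i + 0.3885j + 0.7455k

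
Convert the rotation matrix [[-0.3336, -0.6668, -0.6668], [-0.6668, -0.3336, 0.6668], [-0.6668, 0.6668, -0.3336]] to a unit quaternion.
-0.5774i + 0.5774j + 0.5774k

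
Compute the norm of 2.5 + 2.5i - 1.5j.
3.841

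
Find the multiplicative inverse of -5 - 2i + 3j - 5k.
-0.0794 + 0.0317i - 0.0476j + 0.0794k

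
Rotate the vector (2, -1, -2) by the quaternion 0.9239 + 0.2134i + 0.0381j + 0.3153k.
(1.753, 1.228, -2.102)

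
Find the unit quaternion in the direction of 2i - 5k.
0.3714i - 0.9285k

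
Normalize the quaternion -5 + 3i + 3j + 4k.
-0.6509 + 0.3906i + 0.3906j + 0.5208k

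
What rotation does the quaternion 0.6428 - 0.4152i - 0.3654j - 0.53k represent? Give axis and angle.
axis = (-0.542, -0.477, -0.6919), θ = 100°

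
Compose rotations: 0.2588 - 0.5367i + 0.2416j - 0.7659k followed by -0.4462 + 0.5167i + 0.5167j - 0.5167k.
-0.3587 + 0.1023i + 0.699j + 0.6102k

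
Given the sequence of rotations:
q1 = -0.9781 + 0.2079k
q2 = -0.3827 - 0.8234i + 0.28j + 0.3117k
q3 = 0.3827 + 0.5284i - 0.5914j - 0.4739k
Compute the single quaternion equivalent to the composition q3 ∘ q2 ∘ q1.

q2 · q1 = 0.3095 + 0.8636i - 0.1027j - 0.3844k
q3 · q2 · q1 = -0.5808 + 0.6727i - 0.4285j + 0.1627k
-0.5808 + 0.6727i - 0.4285j + 0.1627k


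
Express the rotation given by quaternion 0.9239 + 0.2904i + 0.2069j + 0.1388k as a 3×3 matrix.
[[0.8759, -0.1363, 0.4629], [0.3766, 0.7928, -0.4792], [-0.3017, 0.594, 0.7457]]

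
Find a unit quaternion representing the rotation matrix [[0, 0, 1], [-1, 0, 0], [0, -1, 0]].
-0.5 + 0.5i - 0.5j + 0.5k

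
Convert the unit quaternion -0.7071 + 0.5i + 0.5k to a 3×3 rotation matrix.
[[0.5, 0.7071, 0.5], [-0.7071, 0, 0.7071], [0.5, -0.7071, 0.5]]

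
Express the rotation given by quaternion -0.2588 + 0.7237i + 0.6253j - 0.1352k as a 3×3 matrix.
[[0.1814, 0.8351, -0.5193], [0.975, -0.084, 0.2055], [0.128, -0.5437, -0.8295]]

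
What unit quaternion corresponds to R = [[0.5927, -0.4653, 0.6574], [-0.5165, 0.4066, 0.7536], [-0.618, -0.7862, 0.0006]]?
0.7071 - 0.5444i + 0.4509j - 0.0181k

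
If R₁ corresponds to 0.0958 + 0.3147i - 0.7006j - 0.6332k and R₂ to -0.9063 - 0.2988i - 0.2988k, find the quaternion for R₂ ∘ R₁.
-0.182 - 0.5232i + 0.3517j + 0.7546k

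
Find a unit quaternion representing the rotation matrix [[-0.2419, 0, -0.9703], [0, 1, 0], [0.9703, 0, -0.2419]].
0.6157 - 0.788j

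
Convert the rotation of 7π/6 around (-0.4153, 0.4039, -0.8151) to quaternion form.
-0.2588 - 0.4011i + 0.3901j - 0.7873k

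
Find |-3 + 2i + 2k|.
√17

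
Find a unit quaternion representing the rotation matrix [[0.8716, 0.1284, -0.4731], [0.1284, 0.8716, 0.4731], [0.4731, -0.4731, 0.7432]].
0.9336 - 0.2534i - 0.2534j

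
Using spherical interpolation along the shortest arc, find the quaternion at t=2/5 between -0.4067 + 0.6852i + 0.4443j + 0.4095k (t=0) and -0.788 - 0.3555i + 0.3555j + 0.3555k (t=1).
-0.6737 + 0.3072i + 0.4874j + 0.4629k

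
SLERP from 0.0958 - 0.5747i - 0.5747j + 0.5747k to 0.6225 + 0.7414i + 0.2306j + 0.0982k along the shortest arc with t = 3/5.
-0.3837 - 0.7876i - 0.435j + 0.2081k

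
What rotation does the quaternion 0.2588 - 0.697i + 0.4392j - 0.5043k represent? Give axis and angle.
axis = (-0.7216, 0.4547, -0.5221), θ = 5π/6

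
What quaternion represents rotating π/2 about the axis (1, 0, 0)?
0.7071 + 0.7071i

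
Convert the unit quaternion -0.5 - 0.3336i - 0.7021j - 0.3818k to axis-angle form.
axis = (-0.3852, -0.8107, -0.4409), θ = 4π/3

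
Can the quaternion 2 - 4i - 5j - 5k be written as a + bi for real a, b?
No. The quaternion 2 - 4i - 5j - 5k has j-coefficient y = -5 and k-coefficient z = -5, not both zero, so it does not lie in the complex subalgebra spanned by 1 and i.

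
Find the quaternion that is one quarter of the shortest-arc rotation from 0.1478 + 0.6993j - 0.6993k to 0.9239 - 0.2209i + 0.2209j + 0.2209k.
0.4585 - 0.0782i + 0.6993j - 0.5428k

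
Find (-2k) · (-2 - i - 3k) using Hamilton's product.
-6 + 2j + 4k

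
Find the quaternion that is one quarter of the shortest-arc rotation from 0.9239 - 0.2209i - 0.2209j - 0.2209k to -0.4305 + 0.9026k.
0.8642 - 0.177i - 0.177j - 0.4365k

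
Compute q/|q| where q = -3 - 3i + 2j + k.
-0.6255 - 0.6255i + 0.417j + 0.2085k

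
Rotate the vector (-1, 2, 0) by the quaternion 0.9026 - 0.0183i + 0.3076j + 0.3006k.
(-1.738, 1.106, 0.87)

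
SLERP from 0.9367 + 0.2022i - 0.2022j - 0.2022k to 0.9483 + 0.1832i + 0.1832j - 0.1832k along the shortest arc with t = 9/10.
0.9537 + 0.1864i + 0.1449j - 0.1864k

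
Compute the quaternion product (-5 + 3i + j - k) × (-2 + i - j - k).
7 - 13i + 5j + 3k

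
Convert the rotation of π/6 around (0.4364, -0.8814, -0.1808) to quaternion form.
0.9659 + 0.1129i - 0.2281j - 0.0468k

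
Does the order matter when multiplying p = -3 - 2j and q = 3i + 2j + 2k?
Yes: pq = 4 - 13i - 6j ≠ 4 - 5i - 6j - 12k = qp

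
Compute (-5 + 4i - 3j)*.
-5 - 4i + 3j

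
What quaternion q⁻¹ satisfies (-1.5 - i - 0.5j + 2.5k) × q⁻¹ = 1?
-0.1538 + 0.1026i + 0.0513j - 0.2564k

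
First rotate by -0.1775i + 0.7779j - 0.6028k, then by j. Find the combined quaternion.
-0.7779 - 0.6028i + 0.1775k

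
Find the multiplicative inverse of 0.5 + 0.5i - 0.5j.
0.6667 - 0.6667i + 0.6667j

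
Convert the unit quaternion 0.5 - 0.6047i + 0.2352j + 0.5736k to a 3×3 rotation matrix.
[[0.2313, -0.8581, -0.4585], [0.2891, -0.3894, 0.8745], [-0.9289, -0.3349, 0.158]]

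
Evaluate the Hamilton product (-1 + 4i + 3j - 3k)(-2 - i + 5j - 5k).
-24 - 7i + 12j + 34k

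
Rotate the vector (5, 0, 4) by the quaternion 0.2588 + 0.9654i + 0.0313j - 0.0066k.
(5.004, -1.715, -3.609)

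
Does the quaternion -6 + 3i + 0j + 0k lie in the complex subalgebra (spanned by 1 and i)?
Yes. The quaternion -6 + 3i has j- and k-coefficients y = z = 0, so it lies in the complex subalgebra spanned by 1 and i.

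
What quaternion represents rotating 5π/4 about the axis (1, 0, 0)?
-0.3827 + 0.9239i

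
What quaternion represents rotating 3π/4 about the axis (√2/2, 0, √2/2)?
0.3827 + 0.6533i + 0.6533k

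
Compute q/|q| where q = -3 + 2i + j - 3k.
-0.6255 + 0.417i + 0.2085j - 0.6255k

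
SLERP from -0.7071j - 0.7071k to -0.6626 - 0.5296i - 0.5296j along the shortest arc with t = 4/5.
-0.5811 - 0.4644i - 0.6438j - 0.1793k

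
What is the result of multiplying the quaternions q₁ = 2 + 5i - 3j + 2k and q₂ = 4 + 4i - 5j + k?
-29 + 35i - 19j - 3k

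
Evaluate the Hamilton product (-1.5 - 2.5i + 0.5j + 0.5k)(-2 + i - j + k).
5.5 + 4.5i + 3.5j - 0.5k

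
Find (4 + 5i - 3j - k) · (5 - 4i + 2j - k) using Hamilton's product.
45 + 14i + 2j - 11k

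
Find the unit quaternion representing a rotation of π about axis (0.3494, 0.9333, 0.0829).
0.3494i + 0.9333j + 0.0829k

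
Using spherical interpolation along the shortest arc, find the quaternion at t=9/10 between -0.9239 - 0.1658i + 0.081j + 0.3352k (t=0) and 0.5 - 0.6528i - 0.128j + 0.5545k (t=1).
-0.6128 + 0.6067i + 0.135j - 0.488k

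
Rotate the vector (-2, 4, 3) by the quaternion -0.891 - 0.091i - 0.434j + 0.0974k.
(2.069, 3.307, 3.713)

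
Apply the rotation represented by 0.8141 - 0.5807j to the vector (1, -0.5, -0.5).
(0.798, -0.5, 0.783)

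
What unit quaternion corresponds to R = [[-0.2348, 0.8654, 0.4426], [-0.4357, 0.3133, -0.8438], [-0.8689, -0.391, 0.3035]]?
0.5878 + 0.1926i + 0.5578j - 0.5534k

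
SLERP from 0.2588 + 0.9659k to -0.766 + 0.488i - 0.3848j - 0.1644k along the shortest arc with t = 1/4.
0.4612 - 0.1551i + 0.1223j + 0.865k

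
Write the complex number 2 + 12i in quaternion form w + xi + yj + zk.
2 + 12i + 0j + 0k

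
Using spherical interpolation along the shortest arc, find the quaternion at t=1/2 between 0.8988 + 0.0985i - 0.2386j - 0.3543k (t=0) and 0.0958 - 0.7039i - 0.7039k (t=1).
0.625 - 0.3804i - 0.1499j - 0.665k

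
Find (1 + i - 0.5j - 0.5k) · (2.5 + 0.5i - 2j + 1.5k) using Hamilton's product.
1.75 + 1.25i - 5j - 1.5k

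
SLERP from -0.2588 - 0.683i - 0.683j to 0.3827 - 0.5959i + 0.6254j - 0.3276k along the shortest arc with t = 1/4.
-0.3677 - 0.3964i - 0.833j + 0.1171k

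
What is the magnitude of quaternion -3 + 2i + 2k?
√17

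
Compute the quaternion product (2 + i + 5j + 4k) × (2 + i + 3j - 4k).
4 - 28i + 24j - 2k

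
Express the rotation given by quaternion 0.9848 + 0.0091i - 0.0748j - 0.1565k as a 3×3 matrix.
[[0.9398, 0.3069, -0.1502], [-0.3096, 0.9508, 0.0055], [0.1445, 0.0413, 0.9886]]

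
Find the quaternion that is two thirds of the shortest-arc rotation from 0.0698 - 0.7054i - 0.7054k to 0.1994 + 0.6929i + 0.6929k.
-0.1103 - 0.7028i - 0.7028k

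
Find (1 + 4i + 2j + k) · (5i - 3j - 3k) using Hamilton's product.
-11 + 2i + 14j - 25k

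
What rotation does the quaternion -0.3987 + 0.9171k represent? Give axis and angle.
axis = (0, 0, 1), θ = 227°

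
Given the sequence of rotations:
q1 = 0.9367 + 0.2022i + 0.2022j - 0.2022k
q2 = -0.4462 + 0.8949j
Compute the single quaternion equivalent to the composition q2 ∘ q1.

q2 · q1 = -0.5989 - 0.2712i + 0.748j - 0.0907k
-0.5989 - 0.2712i + 0.748j - 0.0907k


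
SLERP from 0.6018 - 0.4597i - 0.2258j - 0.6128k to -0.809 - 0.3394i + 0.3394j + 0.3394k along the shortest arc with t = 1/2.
0.7849 - 0.0669i - 0.3144j - 0.5297k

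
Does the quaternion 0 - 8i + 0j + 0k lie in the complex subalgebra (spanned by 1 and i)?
Yes. The quaternion -8i has j- and k-coefficients y = z = 0, so it lies in the complex subalgebra spanned by 1 and i.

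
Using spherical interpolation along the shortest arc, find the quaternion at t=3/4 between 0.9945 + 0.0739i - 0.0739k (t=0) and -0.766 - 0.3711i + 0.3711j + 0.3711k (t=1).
0.8549 + 0.3059i - 0.2863j - 0.3059k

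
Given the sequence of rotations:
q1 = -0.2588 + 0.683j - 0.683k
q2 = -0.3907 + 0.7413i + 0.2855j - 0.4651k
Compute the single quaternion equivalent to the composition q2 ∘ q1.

q2 · q1 = -0.4115 - 0.0692i + 0.1656j + 0.8935k
-0.4115 - 0.0692i + 0.1656j + 0.8935k


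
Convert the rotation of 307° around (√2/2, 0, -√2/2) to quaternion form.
-0.8949 + 0.3155i - 0.3155k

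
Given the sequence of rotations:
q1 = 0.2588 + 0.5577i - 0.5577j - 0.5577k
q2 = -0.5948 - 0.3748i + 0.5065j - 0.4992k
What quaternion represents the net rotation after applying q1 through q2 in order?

q2 · q1 = 0.0592 - 0.9896i - 0.0246j + 0.1291k
0.0592 - 0.9896i - 0.0246j + 0.1291k


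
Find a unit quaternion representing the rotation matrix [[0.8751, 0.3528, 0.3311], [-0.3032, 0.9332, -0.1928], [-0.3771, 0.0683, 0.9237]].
0.9659 + 0.0676i + 0.1833j - 0.1698k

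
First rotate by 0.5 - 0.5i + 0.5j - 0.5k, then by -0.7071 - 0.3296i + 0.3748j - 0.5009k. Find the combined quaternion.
-0.9562 + 0.2518i - 0.0805j + 0.1257k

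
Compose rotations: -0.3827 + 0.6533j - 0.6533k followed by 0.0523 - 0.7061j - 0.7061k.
-0.02 + 0.9226i + 0.3044j + 0.2361k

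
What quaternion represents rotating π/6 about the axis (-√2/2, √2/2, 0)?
0.9659 - 0.183i + 0.183j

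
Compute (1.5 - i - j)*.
1.5 + i + j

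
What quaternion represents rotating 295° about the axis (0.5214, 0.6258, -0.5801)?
-0.8434 + 0.2801i + 0.3362j - 0.3117k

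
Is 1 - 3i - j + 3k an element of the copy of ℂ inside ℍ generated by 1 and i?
No. The quaternion 1 - 3i - j + 3k has j-coefficient y = -1 and k-coefficient z = 3, not both zero, so it does not lie in the complex subalgebra spanned by 1 and i.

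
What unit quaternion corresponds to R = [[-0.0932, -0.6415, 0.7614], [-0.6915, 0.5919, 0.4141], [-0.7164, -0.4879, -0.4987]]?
0.5 - 0.451i + 0.7389j - 0.025k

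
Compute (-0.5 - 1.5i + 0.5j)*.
-0.5 + 1.5i - 0.5j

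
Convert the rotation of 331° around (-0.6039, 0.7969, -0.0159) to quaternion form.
-0.9681 - 0.1512i + 0.1995j - 0.004k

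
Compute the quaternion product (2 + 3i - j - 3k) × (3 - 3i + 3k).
24 - 3j - 6k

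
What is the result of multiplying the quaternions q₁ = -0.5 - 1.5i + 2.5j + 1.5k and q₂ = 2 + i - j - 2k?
6 - 7i + 4j + 3k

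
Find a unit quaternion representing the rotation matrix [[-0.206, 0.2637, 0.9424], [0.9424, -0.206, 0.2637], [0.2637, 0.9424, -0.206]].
0.309 + 0.5491i + 0.5491j + 0.5491k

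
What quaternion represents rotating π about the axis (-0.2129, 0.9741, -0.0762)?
-0.2129i + 0.9741j - 0.0762k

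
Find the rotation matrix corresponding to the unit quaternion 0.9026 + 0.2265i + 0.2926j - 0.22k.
[[0.732, 0.5297, 0.4285], [-0.2646, 0.8006, -0.5376], [-0.6279, 0.2801, 0.7262]]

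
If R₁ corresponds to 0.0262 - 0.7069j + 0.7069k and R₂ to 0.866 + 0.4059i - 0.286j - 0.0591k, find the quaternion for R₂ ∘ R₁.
-0.1377 - 0.2333i - 0.9066j + 0.3237k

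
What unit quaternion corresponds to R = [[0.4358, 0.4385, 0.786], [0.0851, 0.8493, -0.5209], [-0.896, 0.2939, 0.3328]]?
0.809 + 0.2518i + 0.5198j - 0.1092k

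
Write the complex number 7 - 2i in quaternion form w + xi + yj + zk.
7 - 2i + 0j + 0k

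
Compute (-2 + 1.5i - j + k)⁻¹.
-0.2424 - 0.1818i + 0.1212j - 0.1212k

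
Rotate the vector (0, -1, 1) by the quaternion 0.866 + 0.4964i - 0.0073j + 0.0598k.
(0.158, -1.361, -0.352)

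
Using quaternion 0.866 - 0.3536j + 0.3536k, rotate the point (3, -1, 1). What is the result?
(1.5, 0.837, 2.837)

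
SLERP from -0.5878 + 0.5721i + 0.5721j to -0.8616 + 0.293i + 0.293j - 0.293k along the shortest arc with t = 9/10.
-0.8457 + 0.3269i + 0.3269j - 0.2665k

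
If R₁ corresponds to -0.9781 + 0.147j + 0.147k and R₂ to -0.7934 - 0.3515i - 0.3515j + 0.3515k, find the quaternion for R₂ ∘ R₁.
0.776 + 0.2405i + 0.2788j - 0.5121k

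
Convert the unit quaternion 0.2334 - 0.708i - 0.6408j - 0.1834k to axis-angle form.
axis = (-0.7281, -0.659, -0.1886), θ = 153°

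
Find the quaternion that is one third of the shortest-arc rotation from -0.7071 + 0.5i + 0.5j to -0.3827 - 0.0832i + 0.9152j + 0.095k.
-0.6433 + 0.3245i + 0.6925j + 0.035k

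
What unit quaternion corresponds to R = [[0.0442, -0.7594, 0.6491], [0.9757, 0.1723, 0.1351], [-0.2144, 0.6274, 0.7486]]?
0.7009 + 0.1756i + 0.308j + 0.6189k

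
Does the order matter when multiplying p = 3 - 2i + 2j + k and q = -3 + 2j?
Yes: pq = -13 + 4i - 7k ≠ -13 + 8i + k = qp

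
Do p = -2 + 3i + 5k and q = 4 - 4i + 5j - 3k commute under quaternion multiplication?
No: pq = 19 - 5i - 21j + 41k ≠ 19 + 45i + j + 11k = qp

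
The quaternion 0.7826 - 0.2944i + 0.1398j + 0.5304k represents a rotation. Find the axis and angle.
axis = (-0.4729, 0.2246, 0.852), θ = 77°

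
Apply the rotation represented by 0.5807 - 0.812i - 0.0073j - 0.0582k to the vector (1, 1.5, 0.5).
(1.155, -0.072, -1.47)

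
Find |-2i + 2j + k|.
3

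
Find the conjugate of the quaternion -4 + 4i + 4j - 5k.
-4 - 4i - 4j + 5k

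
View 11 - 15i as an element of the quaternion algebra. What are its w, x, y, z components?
11 - 15i + 0j + 0k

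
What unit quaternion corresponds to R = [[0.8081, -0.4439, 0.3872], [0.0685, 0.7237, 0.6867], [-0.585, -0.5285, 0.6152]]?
0.887 - 0.3425i + 0.274j + 0.1444k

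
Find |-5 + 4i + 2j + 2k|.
7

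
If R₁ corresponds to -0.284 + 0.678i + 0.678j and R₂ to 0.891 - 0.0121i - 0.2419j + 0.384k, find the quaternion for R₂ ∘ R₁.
-0.0808 + 0.3472i + 0.9331j + 0.0467k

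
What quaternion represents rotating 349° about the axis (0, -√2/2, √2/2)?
-0.9954 - 0.0678j + 0.0678k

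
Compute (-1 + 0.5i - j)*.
-1 - 0.5i + j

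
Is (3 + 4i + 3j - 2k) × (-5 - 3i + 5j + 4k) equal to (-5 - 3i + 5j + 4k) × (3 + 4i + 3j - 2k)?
No: pq = -10 - 7i - 10j + 51k ≠ -10 - 51i + 10j - 7k = qp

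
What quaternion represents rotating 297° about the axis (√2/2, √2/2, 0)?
-0.8526 + 0.3695i + 0.3695j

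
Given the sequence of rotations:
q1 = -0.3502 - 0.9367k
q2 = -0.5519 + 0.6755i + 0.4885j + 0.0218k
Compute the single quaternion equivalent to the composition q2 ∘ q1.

q2 · q1 = 0.2137 - 0.6941i + 0.4617j + 0.5093k
0.2137 - 0.6941i + 0.4617j + 0.5093k


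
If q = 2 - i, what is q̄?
2 + i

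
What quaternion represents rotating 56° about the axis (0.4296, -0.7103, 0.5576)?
0.8829 + 0.2017i - 0.3335j + 0.2618k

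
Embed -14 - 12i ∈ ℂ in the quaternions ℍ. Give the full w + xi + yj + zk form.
-14 - 12i + 0j + 0k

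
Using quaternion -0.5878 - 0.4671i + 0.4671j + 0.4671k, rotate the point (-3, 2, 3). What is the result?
(-3.113, 2.873, 2.015)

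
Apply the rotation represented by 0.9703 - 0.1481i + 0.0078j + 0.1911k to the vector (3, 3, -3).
(1.785, 2.884, -3.937)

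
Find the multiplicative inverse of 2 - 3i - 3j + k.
0.087 + 0.1304i + 0.1304j - 0.0435k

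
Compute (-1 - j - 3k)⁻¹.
-0.0909 + 0.0909j + 0.2727k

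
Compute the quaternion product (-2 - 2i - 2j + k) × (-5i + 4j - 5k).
3 + 16i - 23j - 8k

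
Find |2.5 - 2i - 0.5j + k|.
3.391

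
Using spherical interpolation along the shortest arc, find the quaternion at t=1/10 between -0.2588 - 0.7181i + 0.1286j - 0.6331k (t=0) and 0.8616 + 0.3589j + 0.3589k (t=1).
-0.3524 - 0.6768i + 0.076j - 0.6419k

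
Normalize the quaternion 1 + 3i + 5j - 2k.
0.1601 + 0.4804i + 0.8006j - 0.3203k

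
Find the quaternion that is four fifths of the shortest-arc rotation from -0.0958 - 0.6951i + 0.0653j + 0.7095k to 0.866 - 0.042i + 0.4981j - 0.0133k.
-0.8462 - 0.1712i - 0.4502j + 0.2278k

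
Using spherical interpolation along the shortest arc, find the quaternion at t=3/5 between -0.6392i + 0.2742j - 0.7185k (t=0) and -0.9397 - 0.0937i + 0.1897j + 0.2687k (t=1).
0.7348 - 0.2866i + 0.006j - 0.6147k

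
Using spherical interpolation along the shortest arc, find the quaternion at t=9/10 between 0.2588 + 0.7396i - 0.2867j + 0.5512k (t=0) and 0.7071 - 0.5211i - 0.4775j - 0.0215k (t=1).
-0.6524 + 0.6197i + 0.4239j + 0.1033k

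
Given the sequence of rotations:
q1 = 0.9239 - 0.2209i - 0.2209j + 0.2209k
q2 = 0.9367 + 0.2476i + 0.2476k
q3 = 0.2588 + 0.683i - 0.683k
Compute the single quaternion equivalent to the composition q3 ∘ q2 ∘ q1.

q2 · q1 = 0.8654 + 0.0765i - 0.3163j + 0.381k
q3 · q2 · q1 = 0.4319 + 0.3948i - 0.3943j - 0.7085k
0.4319 + 0.3948i - 0.3943j - 0.7085k


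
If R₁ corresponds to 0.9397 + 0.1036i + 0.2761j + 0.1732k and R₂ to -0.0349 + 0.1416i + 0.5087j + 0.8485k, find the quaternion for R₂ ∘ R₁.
-0.3349 - 0.0167i + 0.5318j + 0.7777k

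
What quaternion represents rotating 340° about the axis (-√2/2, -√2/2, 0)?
-0.9848 - 0.1228i - 0.1228j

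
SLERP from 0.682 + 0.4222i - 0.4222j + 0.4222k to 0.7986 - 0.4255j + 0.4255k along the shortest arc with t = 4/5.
0.7873 + 0.0871i - 0.4316j + 0.4316k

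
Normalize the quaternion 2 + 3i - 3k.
0.4264 + 0.6396i - 0.6396k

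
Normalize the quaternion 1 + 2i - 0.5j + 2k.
0.3288 + 0.6576i - 0.1644j + 0.6576k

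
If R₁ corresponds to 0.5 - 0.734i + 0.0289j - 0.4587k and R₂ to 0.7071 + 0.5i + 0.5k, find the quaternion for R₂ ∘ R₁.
0.9499 - 0.2835i - 0.1172j - 0.0599k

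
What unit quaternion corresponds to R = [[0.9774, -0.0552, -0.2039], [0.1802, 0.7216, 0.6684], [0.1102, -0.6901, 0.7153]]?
0.9239 - 0.3676i - 0.085j + 0.0637k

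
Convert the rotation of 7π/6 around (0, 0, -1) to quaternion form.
-0.2588 - 0.9659k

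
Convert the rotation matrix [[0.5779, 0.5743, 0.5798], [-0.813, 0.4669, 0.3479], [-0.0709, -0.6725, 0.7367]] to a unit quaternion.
0.8339 - 0.3059i + 0.1951j - 0.4159k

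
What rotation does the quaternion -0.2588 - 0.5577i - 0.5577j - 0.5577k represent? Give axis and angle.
axis = (-√3/3, -√3/3, -√3/3), θ = 7π/6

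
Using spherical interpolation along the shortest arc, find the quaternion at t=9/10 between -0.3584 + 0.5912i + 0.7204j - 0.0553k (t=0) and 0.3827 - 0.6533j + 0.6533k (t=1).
-0.394 + 0.0672i + 0.6849j - 0.6093k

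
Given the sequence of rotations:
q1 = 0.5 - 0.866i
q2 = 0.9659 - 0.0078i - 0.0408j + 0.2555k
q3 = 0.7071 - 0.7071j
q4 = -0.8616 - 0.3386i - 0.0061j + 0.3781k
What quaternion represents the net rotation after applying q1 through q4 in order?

q2 · q1 = 0.4762 - 0.8404i - 0.2417j + 0.0924k
q3 · q2 · q1 = 0.1658 - 0.6596i - 0.5076j - 0.5289k
q4 · q3 · q2 · q1 = -0.1693 + 0.7073i + 0.0079j + 0.6862k
-0.1693 + 0.7073i + 0.0079j + 0.6862k


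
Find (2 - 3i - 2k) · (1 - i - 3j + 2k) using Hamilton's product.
3 - 11i + 2j + 11k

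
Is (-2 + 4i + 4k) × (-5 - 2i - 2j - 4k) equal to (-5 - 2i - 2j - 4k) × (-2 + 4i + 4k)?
No: pq = 34 - 8i + 12j - 20k ≠ 34 - 24i - 4j - 4k = qp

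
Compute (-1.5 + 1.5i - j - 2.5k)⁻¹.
-0.1277 - 0.1277i + 0.0851j + 0.2128k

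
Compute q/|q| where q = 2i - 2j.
0.7071i - 0.7071j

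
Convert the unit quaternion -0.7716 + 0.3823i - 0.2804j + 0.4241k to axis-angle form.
axis = (0.601, -0.4408, 0.6667), θ = 281°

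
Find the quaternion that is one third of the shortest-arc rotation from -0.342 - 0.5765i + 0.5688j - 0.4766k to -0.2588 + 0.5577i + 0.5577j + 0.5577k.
-0.1604 - 0.7215i + 0.2089j - 0.6404k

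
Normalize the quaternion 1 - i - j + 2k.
0.378 - 0.378i - 0.378j + 0.7559k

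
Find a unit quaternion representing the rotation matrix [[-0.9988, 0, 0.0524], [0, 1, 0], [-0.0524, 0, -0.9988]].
0.0262 + 0.9997j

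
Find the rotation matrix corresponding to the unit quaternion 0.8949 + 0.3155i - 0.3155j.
[[0.8009, -0.1991, -0.5647], [-0.1991, 0.8009, -0.5647], [0.5647, 0.5647, 0.6018]]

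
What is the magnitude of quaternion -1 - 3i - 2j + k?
√15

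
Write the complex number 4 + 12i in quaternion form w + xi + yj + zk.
4 + 12i + 0j + 0k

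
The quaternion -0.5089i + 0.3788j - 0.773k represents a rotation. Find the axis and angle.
axis = (-0.5089, 0.3788, -0.773), θ = π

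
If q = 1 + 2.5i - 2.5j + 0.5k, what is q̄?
1 - 2.5i + 2.5j - 0.5k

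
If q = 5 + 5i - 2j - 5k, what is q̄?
5 - 5i + 2j + 5k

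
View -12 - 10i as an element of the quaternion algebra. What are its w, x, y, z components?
-12 - 10i + 0j + 0k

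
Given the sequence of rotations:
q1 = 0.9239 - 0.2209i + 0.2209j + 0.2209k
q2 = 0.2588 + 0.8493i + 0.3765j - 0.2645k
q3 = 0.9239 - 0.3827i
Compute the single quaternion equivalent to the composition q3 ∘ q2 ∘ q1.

q2 · q1 = 0.402 + 0.8691i + 0.2758j + 0.0836k
q3 · q2 · q1 = 0.704 + 0.6491i + 0.2868j - 0.0283k
0.704 + 0.6491i + 0.2868j - 0.0283k


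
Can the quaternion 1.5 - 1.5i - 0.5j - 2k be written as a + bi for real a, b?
No. The quaternion 1.5 - 1.5i - 0.5j - 2k has j-coefficient y = -0.5 and k-coefficient z = -2, not both zero, so it does not lie in the complex subalgebra spanned by 1 and i.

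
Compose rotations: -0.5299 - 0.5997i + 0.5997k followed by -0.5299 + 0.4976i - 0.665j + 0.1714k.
0.4764 - 0.3447i - 0.0488j - 0.8074k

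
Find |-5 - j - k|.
√27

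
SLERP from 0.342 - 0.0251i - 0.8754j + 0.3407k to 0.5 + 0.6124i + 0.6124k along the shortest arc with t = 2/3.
0.5274 + 0.4606i - 0.3655j + 0.6133k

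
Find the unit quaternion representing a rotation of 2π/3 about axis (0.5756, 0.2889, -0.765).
0.5 + 0.4985i + 0.2502j - 0.6625k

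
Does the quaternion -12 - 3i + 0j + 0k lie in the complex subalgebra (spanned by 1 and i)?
Yes. The quaternion -12 - 3i has j- and k-coefficients y = z = 0, so it lies in the complex subalgebra spanned by 1 and i.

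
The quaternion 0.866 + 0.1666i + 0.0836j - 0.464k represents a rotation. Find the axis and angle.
axis = (0.3332, 0.1672, -0.9279), θ = π/3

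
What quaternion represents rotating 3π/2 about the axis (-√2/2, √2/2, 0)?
-0.7071 - 0.5i + 0.5j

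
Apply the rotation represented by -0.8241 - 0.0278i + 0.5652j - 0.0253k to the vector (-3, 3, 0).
(-1.299, 2.961, -2.747)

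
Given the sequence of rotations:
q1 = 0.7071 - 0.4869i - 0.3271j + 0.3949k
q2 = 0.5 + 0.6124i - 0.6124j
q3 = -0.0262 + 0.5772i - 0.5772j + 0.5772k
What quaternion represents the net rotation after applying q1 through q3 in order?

q2 · q1 = 0.4514 - 0.0523i - 0.8384j - 0.301k
q3 · q2 · q1 = -0.2918 + 0.9196i - 0.095j - 0.2457k
-0.2918 + 0.9196i - 0.095j - 0.2457k


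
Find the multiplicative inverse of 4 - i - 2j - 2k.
0.16 + 0.04i + 0.08j + 0.08k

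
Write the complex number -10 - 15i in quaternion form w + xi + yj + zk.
-10 - 15i + 0j + 0k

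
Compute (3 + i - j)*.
3 - i + j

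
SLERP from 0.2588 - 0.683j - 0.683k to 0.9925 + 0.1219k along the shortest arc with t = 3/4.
0.9627 - 0.2372j - 0.13k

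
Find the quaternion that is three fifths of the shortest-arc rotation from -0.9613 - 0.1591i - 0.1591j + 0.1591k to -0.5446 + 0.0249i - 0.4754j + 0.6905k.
-0.7702 - 0.0536i - 0.375j + 0.5131k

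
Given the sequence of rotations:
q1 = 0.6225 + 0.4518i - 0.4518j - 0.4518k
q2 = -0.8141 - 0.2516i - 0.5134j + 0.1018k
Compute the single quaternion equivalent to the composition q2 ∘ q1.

q2 · q1 = -0.5791 - 0.2465i - 0.0195j + 0.7768k
-0.5791 - 0.2465i - 0.0195j + 0.7768k


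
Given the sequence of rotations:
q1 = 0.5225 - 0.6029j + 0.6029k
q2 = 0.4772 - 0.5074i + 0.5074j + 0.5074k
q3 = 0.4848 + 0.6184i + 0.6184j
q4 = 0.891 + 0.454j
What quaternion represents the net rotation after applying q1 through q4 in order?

q2 · q1 = 0.2493 + 0.3467i + 0.2833j + 0.8587k
q3 · q2 · q1 = -0.2687 + 0.8533i - 0.2395j + 0.3771k
q4 · q3 · q2 · q1 = -0.1307 + 0.9315i - 0.3354j - 0.0514k
-0.1307 + 0.9315i - 0.3354j - 0.0514k


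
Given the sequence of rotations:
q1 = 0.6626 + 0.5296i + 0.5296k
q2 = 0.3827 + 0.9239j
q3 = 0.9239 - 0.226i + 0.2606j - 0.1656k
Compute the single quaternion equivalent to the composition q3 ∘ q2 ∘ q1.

q2 · q1 = 0.2536 + 0.692i + 0.6122j - 0.2866k
q3 · q2 · q1 = 0.1837 + 0.6087i + 0.4523j - 0.6255k
0.1837 + 0.6087i + 0.4523j - 0.6255k


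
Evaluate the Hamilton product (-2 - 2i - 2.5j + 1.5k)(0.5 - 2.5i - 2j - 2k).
-8 + 12i - 5j + 2.5k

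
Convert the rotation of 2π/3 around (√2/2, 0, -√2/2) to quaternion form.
0.5 + 0.6124i - 0.6124k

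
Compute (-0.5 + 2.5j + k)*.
-0.5 - 2.5j - k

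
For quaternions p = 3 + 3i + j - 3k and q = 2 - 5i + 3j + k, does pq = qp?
No: pq = 21 + i + 23j + 11k ≠ 21 - 19i - j - 17k = qp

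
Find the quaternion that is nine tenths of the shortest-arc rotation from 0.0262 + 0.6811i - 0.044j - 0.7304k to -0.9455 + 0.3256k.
0.9075 + 0.0919i - 0.0059j - 0.4098k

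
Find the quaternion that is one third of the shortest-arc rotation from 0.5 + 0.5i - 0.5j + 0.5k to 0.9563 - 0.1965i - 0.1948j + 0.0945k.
0.7429 + 0.292i - 0.4451j + 0.4058k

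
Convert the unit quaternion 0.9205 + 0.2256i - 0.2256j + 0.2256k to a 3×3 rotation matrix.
[[0.7964, -0.5171, -0.3135], [0.3135, 0.7964, -0.5171], [0.5171, 0.3135, 0.7964]]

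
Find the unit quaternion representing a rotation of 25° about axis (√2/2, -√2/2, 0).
0.9763 + 0.153i - 0.153j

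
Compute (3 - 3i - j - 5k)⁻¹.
0.0682 + 0.0682i + 0.0227j + 0.1136k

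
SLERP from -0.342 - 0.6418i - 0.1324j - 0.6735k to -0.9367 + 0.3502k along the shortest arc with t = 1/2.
-0.8682 - 0.4358i - 0.0899j - 0.2195k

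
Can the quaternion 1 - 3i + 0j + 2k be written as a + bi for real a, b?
No. The quaternion 1 - 3i + 2k has j-coefficient y = 0 and k-coefficient z = 2, not both zero, so it does not lie in the complex subalgebra spanned by 1 and i.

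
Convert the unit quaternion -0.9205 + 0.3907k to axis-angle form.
axis = (0, 0, 1), θ = 314°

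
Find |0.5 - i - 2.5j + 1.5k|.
3.122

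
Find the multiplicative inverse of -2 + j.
-0.4 - 0.2j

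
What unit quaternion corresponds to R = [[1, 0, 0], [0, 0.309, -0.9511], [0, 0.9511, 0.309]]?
0.809 + 0.5878i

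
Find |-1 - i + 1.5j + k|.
2.291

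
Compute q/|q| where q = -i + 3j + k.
-0.3015i + 0.9045j + 0.3015k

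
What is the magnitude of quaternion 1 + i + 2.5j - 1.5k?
3.24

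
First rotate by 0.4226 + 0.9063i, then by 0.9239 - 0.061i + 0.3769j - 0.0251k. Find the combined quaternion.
0.4457 + 0.8116i + 0.1365j - 0.3522k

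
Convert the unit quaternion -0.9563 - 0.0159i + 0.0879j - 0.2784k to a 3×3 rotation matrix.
[[0.8295, -0.5353, -0.1593], [0.5297, 0.8445, -0.0794], [0.177, -0.0185, 0.984]]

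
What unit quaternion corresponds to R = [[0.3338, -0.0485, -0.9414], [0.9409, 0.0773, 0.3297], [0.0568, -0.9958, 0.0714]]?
0.6088 - 0.5443i - 0.4099j + 0.4063k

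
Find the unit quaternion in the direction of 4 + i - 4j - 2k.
0.6576 + 0.1644i - 0.6576j - 0.3288k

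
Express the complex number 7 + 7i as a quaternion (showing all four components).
7 + 7i + 0j + 0k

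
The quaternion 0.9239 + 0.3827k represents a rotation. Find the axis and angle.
axis = (0, 0, 1), θ = π/4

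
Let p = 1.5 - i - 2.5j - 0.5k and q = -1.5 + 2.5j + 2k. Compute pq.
5 - 2.25i + 9.5j + 1.25k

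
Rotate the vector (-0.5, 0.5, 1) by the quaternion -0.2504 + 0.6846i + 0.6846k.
(1.077, 0.077, -0.577)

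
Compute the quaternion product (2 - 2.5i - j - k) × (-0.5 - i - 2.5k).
-6 + 1.75i - 4.75j - 5.5k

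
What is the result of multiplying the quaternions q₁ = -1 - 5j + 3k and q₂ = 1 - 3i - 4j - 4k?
-9 + 35i - 10j - 8k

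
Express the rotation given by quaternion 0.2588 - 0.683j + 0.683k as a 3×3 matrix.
[[-0.866, -0.3535, -0.3535], [0.3535, 0.067, -0.933], [0.3535, -0.933, 0.067]]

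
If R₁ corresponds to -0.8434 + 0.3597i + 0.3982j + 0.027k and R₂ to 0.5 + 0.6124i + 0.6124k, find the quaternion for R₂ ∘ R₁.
-0.6585 - 0.5805i + 0.4028j - 0.2591k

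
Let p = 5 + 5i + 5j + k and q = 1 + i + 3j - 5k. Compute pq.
-10 - 18i + 46j - 14k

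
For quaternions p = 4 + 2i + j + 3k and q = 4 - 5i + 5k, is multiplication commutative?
No: pq = 11 - 7i - 21j + 37k ≠ 11 - 17i + 29j + 27k = qp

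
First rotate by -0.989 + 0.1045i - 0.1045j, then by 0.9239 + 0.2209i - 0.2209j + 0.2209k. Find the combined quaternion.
-0.9599 - 0.0988i + 0.145j - 0.2185k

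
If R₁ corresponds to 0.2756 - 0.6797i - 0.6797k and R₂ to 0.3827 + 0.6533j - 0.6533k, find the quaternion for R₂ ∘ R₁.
-0.3386 - 0.7042i + 0.6241j + 0.0039k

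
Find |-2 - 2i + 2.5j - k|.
3.905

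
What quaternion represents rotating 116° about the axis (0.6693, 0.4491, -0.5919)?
0.5299 + 0.5676i + 0.3809j - 0.502k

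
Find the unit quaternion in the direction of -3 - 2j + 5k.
-0.4867 - 0.3244j + 0.8111k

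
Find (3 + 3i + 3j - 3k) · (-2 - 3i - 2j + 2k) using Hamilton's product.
15 - 15i - 9j + 15k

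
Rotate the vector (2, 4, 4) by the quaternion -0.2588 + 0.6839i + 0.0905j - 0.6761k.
(-4.652, -1.525, -3.469)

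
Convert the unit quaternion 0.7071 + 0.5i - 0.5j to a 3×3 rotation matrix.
[[0.5, -0.5, -0.7071], [-0.5, 0.5, -0.7071], [0.7071, 0.7071, 0]]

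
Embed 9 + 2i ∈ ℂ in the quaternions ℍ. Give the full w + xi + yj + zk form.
9 + 2i + 0j + 0k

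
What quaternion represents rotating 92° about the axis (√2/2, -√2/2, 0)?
0.6947 + 0.5087i - 0.5087j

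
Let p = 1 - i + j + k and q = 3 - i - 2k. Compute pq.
4 - 6i + 2k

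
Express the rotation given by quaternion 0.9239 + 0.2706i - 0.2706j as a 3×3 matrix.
[[0.8536, -0.1464, -0.5], [-0.1464, 0.8536, -0.5], [0.5, 0.5, 0.7071]]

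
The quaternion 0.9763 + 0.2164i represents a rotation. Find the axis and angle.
axis = (1, 0, 0), θ = 25°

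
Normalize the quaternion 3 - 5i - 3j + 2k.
0.4376 - 0.7293i - 0.4376j + 0.2917k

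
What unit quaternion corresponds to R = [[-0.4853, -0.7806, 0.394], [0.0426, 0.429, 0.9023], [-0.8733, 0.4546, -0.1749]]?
0.4384 - 0.2553i + 0.7227j + 0.4694k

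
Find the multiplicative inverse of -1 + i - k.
-0.3333 - 0.3333i + 0.3333k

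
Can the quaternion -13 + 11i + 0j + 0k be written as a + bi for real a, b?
Yes. The quaternion -13 + 11i has j- and k-coefficients y = z = 0, so it lies in the complex subalgebra spanned by 1 and i.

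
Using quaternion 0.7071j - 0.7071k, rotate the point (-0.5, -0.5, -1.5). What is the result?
(0.5, 1.5, 0.5)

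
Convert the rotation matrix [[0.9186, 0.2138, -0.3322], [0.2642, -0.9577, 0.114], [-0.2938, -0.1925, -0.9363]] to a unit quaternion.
-0.0785 + 0.9763i + 0.1224j - 0.1603k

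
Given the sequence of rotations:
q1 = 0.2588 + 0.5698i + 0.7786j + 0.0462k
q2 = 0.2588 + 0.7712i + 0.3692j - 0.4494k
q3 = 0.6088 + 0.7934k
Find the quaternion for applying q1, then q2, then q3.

q2 · q1 = -0.6391 + 0.714i + 0.0054j + 0.2857k
q3 · q2 · q1 = -0.6158 + 0.4304i + 0.5698j - 0.3331k
-0.6158 + 0.4304i + 0.5698j - 0.3331k


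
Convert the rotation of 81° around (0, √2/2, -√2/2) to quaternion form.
0.7604 + 0.4592j - 0.4592k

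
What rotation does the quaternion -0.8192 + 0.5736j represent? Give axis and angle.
axis = (0, 1, 0), θ = 290°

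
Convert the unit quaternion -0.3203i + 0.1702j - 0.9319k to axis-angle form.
axis = (-0.3203, 0.1702, -0.9319), θ = π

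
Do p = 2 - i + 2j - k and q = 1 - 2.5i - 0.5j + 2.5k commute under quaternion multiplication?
No: pq = 3 - 1.5i + 6j + 9.5k ≠ 3 - 10.5i - 4j - 1.5k = qp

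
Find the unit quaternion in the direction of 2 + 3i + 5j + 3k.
0.2917 + 0.4376i + 0.7293j + 0.4376k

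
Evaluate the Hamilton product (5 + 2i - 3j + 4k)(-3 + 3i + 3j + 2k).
-20 - 9i + 32j + 13k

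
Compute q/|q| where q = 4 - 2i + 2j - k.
0.8 - 0.4i + 0.4j - 0.2k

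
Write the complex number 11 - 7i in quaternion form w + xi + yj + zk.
11 - 7i + 0j + 0k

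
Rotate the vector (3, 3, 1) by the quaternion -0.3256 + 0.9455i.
(3, -1.748, -2.635)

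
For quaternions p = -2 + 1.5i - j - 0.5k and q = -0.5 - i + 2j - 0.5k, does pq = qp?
No: pq = 4.25 + 2.75i - 2.25j + 3.25k ≠ 4.25 - 0.25i - 4.75j - 0.75k = qp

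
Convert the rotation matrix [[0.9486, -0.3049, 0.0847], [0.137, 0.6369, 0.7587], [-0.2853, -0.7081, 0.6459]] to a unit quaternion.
0.8988 - 0.408i + 0.1029j + 0.1229k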